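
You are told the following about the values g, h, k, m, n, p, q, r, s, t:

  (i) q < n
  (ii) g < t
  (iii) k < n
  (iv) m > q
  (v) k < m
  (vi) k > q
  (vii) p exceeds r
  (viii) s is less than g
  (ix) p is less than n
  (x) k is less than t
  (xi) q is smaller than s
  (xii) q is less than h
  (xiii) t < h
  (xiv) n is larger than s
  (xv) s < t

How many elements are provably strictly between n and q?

2

Chaining upward from q reaches: s, g, k, m, t, h.
Chaining downward from n reaches: s, k, r, p.
Strictly between q and n are those in both lists: s, k — 2 elements.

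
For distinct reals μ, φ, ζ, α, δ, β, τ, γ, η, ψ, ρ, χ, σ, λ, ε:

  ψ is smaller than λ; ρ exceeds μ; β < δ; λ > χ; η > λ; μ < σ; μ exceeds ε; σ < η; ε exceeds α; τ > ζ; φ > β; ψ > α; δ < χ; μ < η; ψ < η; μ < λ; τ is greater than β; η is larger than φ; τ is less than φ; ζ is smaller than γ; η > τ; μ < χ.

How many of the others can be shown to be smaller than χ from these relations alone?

5

The elements the relations force below χ are α, ε, β, δ, μ — no chain reaches any other.
That is 5.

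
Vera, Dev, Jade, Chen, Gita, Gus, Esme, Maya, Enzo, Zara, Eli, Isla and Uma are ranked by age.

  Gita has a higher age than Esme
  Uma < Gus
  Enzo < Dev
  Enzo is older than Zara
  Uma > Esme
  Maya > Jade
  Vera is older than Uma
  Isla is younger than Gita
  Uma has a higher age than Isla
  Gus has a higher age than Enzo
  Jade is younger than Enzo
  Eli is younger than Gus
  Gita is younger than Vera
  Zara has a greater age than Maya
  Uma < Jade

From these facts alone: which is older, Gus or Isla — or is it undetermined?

Gus

Chaining the given relations: Isla < Uma < Jade < Enzo < Gus.
So Gus is older.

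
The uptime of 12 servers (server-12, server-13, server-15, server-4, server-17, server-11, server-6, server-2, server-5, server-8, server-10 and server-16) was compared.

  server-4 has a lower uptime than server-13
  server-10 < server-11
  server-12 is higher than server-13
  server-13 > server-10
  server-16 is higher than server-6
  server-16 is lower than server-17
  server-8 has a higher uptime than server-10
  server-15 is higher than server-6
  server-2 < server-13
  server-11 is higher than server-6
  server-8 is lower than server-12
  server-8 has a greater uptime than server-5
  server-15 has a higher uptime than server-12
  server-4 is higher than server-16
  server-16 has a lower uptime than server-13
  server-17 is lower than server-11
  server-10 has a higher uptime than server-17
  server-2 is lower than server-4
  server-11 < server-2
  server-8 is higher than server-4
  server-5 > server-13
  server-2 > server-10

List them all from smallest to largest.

The consecutive links are each given: server-6 < server-16; server-16 < server-17; server-17 < server-10; server-10 < server-11; server-11 < server-2; server-2 < server-4; server-4 < server-13; server-13 < server-5; server-5 < server-8; server-8 < server-12; server-12 < server-15.

server-6 < server-16 < server-17 < server-10 < server-11 < server-2 < server-4 < server-13 < server-5 < server-8 < server-12 < server-15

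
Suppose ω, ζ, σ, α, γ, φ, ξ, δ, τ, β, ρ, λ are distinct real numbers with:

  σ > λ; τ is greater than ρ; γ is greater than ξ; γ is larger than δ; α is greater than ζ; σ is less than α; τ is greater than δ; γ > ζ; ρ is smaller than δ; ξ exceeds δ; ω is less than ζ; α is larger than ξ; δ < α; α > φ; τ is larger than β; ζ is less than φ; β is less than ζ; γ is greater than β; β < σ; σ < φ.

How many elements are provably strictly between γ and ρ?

2

Chaining upward from ρ reaches: δ, ξ, τ, α.
Chaining downward from γ reaches: ω, β, ζ, δ, ξ.
Strictly between ρ and γ are those in both lists: δ, ξ — 2 elements.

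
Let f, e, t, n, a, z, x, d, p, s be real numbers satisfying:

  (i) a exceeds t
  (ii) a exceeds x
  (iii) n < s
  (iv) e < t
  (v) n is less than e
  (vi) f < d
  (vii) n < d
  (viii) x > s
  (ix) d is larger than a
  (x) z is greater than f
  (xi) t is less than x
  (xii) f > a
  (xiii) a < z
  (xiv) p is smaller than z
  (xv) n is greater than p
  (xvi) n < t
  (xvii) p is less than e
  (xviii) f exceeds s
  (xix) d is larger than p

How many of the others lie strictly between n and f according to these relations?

Chaining upward from n reaches: e, s, t, x, a, d, z.
Chaining downward from f reaches: p, e, s, t, x, a.
Strictly between n and f are those in both lists: e, s, t, x, a — 5 elements.

5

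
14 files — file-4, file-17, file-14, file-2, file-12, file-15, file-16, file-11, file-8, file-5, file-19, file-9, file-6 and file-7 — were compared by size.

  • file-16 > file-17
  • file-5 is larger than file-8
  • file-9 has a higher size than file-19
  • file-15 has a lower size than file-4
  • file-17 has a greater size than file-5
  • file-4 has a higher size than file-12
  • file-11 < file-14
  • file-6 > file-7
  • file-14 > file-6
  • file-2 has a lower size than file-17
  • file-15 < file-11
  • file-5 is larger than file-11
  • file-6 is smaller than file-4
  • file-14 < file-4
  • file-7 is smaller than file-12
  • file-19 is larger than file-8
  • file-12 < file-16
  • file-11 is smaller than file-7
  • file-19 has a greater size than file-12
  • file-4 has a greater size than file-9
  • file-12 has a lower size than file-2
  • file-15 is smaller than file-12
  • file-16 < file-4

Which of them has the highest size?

file-4

Chaining downward from file-4: directly below it, file-15, file-12, file-9, file-6, file-14, file-16; then file-11, file-7, file-19, file-17; then file-8, file-2, file-5.
That covers every other element, and nothing is given above file-4, so file-4 is the highest size.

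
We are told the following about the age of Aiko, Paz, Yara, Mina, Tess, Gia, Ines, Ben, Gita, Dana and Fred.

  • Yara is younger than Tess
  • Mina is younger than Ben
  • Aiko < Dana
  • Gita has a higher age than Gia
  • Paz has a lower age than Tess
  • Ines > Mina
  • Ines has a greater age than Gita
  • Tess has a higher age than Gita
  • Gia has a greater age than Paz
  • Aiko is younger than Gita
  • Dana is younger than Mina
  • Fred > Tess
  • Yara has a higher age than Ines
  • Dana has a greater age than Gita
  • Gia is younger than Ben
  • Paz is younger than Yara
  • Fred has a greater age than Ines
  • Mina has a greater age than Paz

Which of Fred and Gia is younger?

Gia < Gita and Gita < Dana give Gia < Dana.
With Dana < Mina: Gia < Gita < Dana < Mina.
With Mina < Ines: Gia < Gita < Dana < Mina < Ines.
Then Ines < Yara extends the chain to Yara.
Then Yara < Tess extends the chain to Tess.
With Tess < Fred: Gia < Gita < Dana < Mina < Ines < Yara < Tess < Fred.
So Gia < Fred; Gia is the younger of the two.

Gia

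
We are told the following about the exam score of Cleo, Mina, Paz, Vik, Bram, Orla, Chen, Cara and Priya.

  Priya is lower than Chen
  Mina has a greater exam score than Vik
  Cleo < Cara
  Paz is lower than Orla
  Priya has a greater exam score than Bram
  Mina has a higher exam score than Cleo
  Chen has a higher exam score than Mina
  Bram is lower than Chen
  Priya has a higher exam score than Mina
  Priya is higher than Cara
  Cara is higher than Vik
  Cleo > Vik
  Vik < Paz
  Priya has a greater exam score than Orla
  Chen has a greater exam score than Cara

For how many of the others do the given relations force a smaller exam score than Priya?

From Priya the given relations immediately reach Mina, Cara, Bram, Orla.
From those, Vik, Paz, Cleo — 7 in total.
Nothing else is reachable below Priya; 7 in all.

7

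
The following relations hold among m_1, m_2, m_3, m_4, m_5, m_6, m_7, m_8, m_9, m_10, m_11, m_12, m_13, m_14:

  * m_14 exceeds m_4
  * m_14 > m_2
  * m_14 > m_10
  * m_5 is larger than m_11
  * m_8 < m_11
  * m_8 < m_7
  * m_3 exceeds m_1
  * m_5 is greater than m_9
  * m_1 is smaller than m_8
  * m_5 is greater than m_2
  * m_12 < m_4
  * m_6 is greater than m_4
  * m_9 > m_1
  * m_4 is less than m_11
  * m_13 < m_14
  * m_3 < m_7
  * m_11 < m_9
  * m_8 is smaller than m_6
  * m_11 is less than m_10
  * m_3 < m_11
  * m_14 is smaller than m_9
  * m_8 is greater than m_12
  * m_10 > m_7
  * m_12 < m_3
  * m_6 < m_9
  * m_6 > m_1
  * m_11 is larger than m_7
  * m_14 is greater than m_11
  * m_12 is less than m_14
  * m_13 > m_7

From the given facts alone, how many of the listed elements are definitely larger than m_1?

Directly above m_1: m_3, m_8, m_6, m_9.
One step further: m_7, m_11, m_5 (7 so far).
One step further: m_10, m_13, m_14 (10 so far).
No other element is forced above m_1 by the given relations, so the count is 10.

10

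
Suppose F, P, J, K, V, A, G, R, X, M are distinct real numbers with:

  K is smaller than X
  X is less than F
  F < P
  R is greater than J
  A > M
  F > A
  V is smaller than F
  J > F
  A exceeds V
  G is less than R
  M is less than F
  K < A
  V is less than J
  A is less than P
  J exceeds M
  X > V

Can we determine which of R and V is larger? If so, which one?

V < A < F < J < R, by transitivity through A, F, J.
So R is larger.

R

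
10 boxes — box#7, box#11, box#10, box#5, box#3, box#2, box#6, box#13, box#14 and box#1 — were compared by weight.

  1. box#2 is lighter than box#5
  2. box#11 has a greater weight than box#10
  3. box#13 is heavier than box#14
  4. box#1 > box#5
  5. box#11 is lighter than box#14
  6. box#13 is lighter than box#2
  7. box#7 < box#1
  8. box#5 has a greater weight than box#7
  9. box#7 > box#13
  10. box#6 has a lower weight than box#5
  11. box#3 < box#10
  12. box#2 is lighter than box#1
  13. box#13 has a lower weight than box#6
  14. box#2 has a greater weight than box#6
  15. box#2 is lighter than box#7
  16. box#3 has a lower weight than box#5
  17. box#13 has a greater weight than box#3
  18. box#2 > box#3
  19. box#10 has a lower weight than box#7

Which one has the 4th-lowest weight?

The consecutive relations fix a unique order: box#3 < box#10 < box#11 < box#14 < box#13 < box#6 < box#2 < box#7 < box#5 < box#1.
Counting 4 from the smallest end gives box#14.

box#14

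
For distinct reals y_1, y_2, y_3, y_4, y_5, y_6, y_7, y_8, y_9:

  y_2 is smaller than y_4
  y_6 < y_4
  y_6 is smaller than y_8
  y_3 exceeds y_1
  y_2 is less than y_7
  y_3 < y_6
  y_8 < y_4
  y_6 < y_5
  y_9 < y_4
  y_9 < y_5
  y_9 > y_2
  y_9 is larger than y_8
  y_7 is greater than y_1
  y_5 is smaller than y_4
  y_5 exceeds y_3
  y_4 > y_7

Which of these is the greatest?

y_4

Chaining downward from y_4: directly below it, y_2, y_6, y_8, y_9, y_7, y_5; then y_1, y_3.
That covers every other element, and nothing is given above y_4, so y_4 is the greatest.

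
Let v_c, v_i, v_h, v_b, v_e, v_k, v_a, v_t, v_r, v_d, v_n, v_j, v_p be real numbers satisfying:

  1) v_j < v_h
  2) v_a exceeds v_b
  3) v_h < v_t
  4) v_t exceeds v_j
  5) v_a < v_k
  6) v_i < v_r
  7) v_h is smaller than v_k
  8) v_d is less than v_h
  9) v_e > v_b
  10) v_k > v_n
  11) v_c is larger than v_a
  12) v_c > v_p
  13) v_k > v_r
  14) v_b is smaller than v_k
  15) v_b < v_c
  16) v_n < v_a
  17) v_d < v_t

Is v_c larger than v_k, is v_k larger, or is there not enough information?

undetermined

Following every chain through v_c: below v_c we get v_n, v_p, v_b, v_a.
v_k is not reached, and no chain runs the other way from v_k to v_c.
So the given relations leave the order of v_c and v_k undetermined.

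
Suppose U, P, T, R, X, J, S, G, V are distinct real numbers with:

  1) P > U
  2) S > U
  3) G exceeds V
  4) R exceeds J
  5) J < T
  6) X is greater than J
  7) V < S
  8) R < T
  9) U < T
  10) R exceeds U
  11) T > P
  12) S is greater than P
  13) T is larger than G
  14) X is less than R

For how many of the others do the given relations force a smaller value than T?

The elements the relations force below T are U, P, V, J, X, G, R — no chain reaches any other.
That is 7.

7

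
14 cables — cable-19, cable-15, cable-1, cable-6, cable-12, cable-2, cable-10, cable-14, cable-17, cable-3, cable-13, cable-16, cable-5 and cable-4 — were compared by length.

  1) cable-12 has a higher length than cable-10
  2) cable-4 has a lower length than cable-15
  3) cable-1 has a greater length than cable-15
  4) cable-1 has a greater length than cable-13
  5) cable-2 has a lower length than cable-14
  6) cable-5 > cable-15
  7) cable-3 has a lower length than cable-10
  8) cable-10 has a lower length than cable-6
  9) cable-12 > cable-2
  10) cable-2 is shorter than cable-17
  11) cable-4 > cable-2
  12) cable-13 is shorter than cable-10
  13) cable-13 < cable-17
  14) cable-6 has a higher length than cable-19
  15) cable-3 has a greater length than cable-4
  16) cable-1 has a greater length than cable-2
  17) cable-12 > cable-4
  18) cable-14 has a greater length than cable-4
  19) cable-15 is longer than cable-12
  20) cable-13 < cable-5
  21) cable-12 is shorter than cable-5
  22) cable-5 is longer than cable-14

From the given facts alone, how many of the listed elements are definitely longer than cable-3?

6

The elements the relations force above cable-3 are cable-10, cable-12, cable-6, cable-15, cable-5, cable-1 — no chain reaches any other.
That is 6.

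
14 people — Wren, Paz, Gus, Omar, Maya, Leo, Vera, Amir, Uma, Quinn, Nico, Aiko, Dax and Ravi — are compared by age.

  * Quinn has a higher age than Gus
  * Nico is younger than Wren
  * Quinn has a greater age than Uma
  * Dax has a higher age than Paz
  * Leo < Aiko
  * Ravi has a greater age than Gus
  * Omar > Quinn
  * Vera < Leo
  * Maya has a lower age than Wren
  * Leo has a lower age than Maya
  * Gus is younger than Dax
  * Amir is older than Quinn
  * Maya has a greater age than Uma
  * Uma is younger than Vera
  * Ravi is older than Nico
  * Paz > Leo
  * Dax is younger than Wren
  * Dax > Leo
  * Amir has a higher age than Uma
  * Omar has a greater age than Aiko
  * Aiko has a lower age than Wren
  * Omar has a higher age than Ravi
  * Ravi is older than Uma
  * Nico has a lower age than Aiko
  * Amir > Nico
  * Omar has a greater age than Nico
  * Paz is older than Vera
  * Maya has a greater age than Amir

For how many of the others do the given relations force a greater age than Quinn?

Directly above Quinn: Amir, Omar.
One step further: Maya (3 so far).
One step further: Wren (4 so far).
Nothing else is reachable above Quinn; 4 in all.

4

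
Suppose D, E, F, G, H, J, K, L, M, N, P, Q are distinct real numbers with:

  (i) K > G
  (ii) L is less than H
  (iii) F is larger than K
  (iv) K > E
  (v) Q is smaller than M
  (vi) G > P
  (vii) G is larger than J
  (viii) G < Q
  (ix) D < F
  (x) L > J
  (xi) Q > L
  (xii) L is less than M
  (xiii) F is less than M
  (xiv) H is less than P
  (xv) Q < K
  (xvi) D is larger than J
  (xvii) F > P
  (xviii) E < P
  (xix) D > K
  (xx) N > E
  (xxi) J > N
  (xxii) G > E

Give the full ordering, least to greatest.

E < N < J < L < H < P < G < Q < K < D < F < M

The consecutive links are each given: E < N; N < J; J < L; L < H; H < P; P < G; G < Q; Q < K; K < D; D < F; F < M.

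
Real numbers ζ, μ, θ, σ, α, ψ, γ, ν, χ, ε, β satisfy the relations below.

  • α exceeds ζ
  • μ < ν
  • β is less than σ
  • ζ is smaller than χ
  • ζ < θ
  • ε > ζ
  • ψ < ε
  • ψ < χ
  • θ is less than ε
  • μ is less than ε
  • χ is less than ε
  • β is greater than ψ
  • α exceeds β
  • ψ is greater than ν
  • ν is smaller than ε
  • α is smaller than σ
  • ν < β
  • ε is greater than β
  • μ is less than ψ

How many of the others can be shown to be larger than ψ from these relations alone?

5

The elements the relations force above ψ are β, χ, α, σ, ε — no chain reaches any other.
That is 5.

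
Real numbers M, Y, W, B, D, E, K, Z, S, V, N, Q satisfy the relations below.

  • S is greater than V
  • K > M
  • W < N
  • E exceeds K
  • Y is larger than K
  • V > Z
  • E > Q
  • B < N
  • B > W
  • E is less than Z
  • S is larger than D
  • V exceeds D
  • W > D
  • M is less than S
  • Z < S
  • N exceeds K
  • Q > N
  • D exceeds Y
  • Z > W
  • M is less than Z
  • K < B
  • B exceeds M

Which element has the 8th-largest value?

Piecing the relations together gives one ordering: M < K < Y < D < W < B < N < Q < E < Z < V < S.
The 8th largest is W.

W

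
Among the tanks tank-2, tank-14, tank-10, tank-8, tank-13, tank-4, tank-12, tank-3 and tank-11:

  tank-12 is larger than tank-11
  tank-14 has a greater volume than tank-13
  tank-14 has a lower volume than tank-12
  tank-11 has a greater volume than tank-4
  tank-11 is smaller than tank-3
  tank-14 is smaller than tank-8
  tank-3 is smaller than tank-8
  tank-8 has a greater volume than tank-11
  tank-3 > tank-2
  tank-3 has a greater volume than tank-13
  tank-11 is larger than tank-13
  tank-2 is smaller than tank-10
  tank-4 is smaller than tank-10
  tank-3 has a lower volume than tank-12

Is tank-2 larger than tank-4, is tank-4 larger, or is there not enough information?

Following every chain through tank-4: above tank-4 we get tank-11, tank-3, tank-8, tank-10, tank-12.
tank-2 is not reached, and no chain runs the other way from tank-2 to tank-4.
So the given relations leave the order of tank-4 and tank-2 undetermined.

undetermined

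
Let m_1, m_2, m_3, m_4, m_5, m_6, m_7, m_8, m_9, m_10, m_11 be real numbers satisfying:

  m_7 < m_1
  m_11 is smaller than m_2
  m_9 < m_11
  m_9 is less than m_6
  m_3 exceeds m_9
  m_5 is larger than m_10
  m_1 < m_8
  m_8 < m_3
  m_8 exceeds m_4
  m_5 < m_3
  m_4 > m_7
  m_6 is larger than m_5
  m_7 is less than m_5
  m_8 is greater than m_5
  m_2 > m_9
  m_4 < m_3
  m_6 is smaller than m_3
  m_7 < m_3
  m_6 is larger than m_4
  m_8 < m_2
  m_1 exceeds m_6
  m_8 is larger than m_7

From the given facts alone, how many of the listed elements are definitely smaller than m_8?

7

The elements the relations force below m_8 are m_9, m_7, m_10, m_4, m_5, m_6, m_1 — no chain reaches any other.
That is 7.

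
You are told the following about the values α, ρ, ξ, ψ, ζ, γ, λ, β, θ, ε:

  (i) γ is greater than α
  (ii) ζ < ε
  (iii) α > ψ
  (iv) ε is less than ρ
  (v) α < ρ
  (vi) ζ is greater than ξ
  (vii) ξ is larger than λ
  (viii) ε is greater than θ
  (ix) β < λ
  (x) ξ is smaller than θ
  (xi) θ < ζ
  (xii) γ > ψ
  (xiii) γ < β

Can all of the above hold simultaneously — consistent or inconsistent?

Every relation is compatible with ψ < α < γ < β < λ < ξ < θ < ζ < ε < ρ; the set is consistent.

consistent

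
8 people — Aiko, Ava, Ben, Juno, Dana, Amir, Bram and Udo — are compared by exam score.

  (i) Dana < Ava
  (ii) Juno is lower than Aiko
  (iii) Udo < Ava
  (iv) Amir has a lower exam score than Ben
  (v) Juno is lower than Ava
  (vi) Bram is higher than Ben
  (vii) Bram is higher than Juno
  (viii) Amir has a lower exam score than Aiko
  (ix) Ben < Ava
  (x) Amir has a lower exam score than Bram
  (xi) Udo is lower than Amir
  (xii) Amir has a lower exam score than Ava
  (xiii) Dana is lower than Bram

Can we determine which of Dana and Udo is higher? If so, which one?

Following every chain through Udo: above Udo we get Amir, Ben, Aiko, Ava, Bram.
Dana is not reached, and no chain runs the other way from Dana to Udo.
So the given relations leave the order of Udo and Dana undetermined.

undetermined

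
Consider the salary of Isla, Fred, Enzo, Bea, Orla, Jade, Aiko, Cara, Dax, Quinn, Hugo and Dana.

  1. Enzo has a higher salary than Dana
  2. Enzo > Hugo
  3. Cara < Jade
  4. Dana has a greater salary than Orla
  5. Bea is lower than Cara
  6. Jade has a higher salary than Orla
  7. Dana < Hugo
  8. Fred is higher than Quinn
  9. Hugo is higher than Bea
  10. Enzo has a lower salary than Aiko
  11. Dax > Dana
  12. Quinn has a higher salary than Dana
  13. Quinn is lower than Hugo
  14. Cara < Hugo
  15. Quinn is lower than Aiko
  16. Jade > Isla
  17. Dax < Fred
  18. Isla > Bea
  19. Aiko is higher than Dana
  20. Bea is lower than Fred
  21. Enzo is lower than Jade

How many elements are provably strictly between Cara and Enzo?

1

The relations place Cara below Enzo. An element lies strictly between them when it is forced above Cara and also forced below Enzo.
Above Cara: {Hugo, Aiko, Jade}. Below Enzo: {Bea, Orla, Dana, Quinn, Hugo}.
Intersection: {Hugo} — 1.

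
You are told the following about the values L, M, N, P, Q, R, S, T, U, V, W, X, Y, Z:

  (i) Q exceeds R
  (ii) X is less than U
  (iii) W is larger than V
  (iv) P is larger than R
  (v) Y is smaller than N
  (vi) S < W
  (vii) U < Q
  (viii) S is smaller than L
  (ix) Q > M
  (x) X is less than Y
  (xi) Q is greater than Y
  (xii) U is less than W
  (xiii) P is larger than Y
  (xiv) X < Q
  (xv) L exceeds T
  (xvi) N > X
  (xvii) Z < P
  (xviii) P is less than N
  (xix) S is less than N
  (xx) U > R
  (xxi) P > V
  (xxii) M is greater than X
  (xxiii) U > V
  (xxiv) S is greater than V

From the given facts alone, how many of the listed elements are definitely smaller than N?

Directly below N: X, S, Y, P.
One step further: V, R, Z (7 so far).
No other element is forced below N by the given relations, so the count is 7.

7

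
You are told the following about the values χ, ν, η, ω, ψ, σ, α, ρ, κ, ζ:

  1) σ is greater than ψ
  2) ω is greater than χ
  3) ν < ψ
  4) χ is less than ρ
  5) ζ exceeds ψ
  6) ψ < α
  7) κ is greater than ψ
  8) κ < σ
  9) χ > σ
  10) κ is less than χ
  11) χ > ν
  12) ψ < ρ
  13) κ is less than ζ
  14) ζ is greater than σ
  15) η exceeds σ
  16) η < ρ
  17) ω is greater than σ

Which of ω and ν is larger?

ω

ν < ψ and ψ < κ give ν < κ.
Then κ < σ extends the chain to σ.
Then σ < χ extends the chain to χ.
Then χ < ω extends the chain to ω.
So ν < ω; ω is the larger of the two.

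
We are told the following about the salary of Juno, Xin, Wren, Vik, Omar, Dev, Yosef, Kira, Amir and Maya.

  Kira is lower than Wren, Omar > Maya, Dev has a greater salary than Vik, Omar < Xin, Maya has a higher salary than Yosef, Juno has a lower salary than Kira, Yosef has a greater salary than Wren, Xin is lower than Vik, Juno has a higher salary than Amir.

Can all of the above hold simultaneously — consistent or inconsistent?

consistent

The single ordering Amir < Juno < Kira < Wren < Yosef < Maya < Omar < Xin < Vik < Dev satisfies every listed relation, so no contradiction arises.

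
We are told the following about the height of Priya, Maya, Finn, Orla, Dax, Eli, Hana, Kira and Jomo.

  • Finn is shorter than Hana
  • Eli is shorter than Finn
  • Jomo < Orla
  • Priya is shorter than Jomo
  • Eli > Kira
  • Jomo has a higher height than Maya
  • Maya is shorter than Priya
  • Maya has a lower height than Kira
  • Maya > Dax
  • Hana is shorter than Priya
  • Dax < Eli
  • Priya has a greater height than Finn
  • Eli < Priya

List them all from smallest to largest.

The consecutive links are each given: Dax < Maya; Maya < Kira; Kira < Eli; Eli < Finn; Finn < Hana; Hana < Priya; Priya < Jomo; Jomo < Orla.

Dax < Maya < Kira < Eli < Finn < Hana < Priya < Jomo < Orla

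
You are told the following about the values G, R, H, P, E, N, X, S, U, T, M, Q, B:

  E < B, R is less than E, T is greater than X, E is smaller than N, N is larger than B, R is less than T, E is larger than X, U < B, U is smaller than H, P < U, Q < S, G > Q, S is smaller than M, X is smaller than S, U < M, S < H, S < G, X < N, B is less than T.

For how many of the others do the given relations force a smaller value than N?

6

The elements the relations force below N are R, X, P, E, U, B — no chain reaches any other.
That is 6.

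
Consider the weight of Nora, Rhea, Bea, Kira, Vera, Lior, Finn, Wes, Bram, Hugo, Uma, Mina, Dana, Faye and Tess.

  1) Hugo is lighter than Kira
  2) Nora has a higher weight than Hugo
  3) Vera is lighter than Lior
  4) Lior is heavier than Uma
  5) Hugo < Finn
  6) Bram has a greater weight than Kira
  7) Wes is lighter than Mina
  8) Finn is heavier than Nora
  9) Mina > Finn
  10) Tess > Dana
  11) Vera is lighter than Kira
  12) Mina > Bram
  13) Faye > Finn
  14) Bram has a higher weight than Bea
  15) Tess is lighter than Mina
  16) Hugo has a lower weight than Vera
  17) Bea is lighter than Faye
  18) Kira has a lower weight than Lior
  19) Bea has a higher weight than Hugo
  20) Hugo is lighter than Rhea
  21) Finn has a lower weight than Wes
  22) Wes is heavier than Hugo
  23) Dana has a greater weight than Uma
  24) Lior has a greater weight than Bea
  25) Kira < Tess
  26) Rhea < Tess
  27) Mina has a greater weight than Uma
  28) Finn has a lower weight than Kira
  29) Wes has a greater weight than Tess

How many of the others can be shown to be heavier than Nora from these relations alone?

8

The elements the relations force above Nora are Finn, Kira, Tess, Bram, Wes, Mina, Lior, Faye — no chain reaches any other.
That is 8.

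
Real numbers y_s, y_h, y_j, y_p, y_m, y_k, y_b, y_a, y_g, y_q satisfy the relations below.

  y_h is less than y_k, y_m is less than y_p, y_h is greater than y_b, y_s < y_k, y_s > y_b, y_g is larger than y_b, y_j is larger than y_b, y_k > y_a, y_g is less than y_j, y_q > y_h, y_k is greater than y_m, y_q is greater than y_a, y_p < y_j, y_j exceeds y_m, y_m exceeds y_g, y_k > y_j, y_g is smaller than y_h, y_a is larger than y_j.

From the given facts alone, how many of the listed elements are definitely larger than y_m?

5

The elements the relations force above y_m are y_p, y_j, y_a, y_k, y_q — no chain reaches any other.
That is 5.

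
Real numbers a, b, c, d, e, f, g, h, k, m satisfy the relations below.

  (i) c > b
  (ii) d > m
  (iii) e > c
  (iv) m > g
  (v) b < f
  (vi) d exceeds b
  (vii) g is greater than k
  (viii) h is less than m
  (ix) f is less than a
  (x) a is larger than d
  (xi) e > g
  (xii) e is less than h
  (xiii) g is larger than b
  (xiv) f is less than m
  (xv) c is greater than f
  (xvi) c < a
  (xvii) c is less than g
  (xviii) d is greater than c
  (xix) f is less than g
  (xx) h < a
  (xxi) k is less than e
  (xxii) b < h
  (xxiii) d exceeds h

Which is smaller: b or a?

b

Following the relations from b: b < f < c < g < e < h < m < d < a.
So b < a; b is the smaller of the two.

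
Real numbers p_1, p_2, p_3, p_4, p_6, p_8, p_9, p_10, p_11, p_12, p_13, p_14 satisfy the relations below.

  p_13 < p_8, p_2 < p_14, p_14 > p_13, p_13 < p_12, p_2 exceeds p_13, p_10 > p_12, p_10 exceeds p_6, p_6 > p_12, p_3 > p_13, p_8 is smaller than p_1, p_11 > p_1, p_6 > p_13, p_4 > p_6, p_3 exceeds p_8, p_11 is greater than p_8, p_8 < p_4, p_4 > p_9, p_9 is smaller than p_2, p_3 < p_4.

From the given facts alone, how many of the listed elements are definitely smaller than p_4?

6

The elements the relations force below p_4 are p_13, p_9, p_8, p_3, p_12, p_6 — no chain reaches any other.
That is 6.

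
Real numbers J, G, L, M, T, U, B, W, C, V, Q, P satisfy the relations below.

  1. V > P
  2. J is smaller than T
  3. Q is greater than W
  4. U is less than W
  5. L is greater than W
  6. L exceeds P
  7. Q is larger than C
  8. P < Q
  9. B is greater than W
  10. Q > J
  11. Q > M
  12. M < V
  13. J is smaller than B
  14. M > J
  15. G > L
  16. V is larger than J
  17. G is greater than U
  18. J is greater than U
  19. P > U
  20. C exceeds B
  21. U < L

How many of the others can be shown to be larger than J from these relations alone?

6

From J the given relations immediately reach M, B, V, Q, T.
From those, C — 6 in total.
Nothing else is reachable above J; 6 in all.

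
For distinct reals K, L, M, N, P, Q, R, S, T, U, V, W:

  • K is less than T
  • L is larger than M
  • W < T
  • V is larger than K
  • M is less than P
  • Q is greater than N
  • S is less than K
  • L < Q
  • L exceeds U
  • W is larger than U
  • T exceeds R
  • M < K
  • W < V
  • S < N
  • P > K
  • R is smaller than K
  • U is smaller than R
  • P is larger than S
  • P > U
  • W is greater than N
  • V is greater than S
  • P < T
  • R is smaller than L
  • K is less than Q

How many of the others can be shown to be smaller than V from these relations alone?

7

From V the given relations immediately reach S, K, W.
From those, U, M, N, R — 7 in total.
No other element is forced below V by the given relations, so the count is 7.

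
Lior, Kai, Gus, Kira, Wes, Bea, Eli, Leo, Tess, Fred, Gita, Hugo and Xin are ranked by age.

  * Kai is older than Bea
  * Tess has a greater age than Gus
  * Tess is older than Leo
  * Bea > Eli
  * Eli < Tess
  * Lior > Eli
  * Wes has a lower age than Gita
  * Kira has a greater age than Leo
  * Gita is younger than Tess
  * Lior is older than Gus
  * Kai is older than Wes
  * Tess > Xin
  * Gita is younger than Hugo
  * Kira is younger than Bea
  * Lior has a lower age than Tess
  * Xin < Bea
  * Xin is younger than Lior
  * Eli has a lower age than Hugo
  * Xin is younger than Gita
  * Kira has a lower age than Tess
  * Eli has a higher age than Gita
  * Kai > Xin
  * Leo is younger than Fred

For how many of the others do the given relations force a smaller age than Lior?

From Lior the given relations immediately reach Gus, Xin, Eli.
From those, Gita — 4 in total.
From those, Wes — 5 in total.
Nothing else is reachable below Lior; 5 in all.

5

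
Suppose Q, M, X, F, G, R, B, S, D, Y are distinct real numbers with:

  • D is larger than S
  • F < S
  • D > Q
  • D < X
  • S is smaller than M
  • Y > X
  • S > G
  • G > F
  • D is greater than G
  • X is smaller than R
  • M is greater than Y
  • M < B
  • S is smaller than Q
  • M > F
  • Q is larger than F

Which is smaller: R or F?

F

The relevant relations are F < G; G < S; S < Q; Q < D; D < X; X < R.
Together: F < G < S < Q < D < X < R.
So F < R; F is the smaller of the two.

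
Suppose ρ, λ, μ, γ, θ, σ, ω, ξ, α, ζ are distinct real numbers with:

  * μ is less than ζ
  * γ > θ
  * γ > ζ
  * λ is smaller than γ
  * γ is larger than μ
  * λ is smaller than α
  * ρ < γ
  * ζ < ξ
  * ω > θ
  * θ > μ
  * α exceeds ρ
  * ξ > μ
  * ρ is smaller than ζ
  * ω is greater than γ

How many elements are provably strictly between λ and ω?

1

Chaining upward from λ reaches: α, γ.
Chaining downward from ω reaches: μ, θ, ρ, ζ, γ.
Strictly between λ and ω are those in both lists: γ — 1 element.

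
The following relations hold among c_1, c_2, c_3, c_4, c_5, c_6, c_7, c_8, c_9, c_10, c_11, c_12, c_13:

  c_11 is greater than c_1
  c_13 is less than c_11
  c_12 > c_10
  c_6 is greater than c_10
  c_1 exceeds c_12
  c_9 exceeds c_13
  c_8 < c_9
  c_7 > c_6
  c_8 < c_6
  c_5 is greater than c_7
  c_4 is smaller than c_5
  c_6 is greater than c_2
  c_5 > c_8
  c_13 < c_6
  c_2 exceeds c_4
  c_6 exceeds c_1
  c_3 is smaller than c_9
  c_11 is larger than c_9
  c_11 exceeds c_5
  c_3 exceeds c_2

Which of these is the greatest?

c_11

Chaining downward from c_11: directly below it, c_1, c_13, c_5, c_9; then c_4, c_8, c_12, c_3, c_7; then c_10, c_2, c_6.
That covers every other element, and nothing is given above c_11, so c_11 is the greatest.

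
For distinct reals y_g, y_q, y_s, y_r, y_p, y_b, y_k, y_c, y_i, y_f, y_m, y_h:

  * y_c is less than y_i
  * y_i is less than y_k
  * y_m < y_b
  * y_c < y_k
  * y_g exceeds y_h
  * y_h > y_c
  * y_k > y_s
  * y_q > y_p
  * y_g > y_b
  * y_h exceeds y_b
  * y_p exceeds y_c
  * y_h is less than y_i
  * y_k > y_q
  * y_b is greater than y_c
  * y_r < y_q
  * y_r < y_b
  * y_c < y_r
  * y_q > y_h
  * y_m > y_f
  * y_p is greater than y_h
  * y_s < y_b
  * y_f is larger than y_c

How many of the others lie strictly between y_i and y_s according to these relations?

2

The relations place y_s below y_i. An element lies strictly between them when it is forced above y_s and also forced below y_i.
Above y_s: {y_b, y_h, y_p, y_q, y_g, y_k}. Below y_i: {y_c, y_f, y_r, y_m, y_b, y_h}.
Intersection: {y_b, y_h} — 2.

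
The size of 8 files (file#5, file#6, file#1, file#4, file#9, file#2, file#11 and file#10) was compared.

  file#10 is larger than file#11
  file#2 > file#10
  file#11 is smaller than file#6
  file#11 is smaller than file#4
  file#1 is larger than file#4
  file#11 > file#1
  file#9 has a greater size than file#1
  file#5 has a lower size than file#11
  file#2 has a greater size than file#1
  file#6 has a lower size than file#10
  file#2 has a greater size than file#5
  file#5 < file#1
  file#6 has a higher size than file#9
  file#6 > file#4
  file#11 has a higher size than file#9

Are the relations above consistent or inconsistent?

Chaining the given relations yields file#1 < file#9 < file#11 < file#4, so file#1 < file#4. But one relation states file#4 < file#1. These cannot both hold.

inconsistent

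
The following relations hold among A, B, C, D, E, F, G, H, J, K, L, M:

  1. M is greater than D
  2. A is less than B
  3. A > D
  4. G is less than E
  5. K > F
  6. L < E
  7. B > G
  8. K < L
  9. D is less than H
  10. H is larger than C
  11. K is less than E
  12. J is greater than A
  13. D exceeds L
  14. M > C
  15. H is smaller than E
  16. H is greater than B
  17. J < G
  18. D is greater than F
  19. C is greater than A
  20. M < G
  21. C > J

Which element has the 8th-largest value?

Chaining the given pairs: F < K < L < D < A < J < C < M < G < B < H < E.
Counting 8 from the largest end gives A.

A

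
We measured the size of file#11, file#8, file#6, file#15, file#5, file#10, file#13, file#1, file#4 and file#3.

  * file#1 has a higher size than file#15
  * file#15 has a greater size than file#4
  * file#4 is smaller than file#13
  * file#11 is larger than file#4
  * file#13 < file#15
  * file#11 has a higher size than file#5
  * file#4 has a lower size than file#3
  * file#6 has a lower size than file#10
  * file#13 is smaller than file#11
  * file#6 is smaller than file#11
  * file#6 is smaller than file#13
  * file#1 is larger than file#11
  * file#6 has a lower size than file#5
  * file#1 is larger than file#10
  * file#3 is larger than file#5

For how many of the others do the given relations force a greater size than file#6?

7

From file#6 the given relations immediately reach file#5, file#10, file#13, file#11.
From those, file#15, file#3, file#1 — 7 in total.
No other element is forced above file#6 by the given relations, so the count is 7.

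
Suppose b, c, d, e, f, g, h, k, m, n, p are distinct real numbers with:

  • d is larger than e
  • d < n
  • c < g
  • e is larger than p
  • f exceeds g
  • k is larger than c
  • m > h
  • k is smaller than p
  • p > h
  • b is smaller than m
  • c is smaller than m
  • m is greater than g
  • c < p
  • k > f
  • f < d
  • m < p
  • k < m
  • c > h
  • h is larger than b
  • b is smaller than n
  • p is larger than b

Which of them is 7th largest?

The consecutive relations fix a unique order: b < h < c < g < f < k < m < p < e < d < n.
The 7th largest is f.

f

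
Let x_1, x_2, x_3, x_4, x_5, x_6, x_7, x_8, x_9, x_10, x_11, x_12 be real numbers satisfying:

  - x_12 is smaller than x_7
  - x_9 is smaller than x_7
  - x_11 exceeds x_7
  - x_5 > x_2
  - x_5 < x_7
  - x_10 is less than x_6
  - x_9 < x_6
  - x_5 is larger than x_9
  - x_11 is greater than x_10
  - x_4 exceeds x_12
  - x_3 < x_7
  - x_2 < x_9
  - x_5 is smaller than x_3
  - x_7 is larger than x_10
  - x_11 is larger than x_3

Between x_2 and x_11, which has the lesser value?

x_2

x_2 < x_9 and x_9 < x_5 give x_2 < x_5.
Then x_5 < x_3 extends the chain to x_3.
Then x_3 < x_7 extends the chain to x_7.
With x_7 < x_11: x_2 < x_9 < x_5 < x_3 < x_7 < x_11.
So x_2 < x_11; x_2 is the smaller of the two.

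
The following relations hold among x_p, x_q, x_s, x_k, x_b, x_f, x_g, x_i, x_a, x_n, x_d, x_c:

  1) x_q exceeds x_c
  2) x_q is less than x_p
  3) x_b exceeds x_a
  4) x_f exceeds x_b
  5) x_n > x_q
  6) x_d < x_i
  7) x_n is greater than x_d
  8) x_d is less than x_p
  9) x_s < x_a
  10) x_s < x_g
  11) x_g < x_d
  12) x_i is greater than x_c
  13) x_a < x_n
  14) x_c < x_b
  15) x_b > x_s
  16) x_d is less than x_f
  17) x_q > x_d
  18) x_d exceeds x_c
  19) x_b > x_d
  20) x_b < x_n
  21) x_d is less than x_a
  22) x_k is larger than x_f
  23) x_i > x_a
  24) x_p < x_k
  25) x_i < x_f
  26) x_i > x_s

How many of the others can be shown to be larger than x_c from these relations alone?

9

Directly above x_c: x_d, x_q, x_b, x_i.
One step further: x_a, x_p, x_f, x_n (8 so far).
One step further: x_k (9 so far).
No other element is forced above x_c by the given relations, so the count is 9.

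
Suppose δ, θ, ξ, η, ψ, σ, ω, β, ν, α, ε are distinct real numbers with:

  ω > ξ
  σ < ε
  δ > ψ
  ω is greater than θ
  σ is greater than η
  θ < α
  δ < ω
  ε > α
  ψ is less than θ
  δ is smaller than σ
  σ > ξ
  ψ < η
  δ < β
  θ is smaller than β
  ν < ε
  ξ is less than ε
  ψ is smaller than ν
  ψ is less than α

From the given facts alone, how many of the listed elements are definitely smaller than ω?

4

Directly below ω: δ, θ, ξ.
One step further: ψ (4 so far).
Nothing else is reachable below ω; 4 in all.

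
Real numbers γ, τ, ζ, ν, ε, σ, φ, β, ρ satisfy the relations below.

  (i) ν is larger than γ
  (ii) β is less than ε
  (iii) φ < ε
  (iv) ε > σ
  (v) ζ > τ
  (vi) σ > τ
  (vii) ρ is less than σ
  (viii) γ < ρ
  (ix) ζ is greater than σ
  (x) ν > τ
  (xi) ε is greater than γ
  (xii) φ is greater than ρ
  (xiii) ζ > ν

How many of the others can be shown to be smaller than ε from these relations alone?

The elements the relations force below ε are γ, τ, ρ, σ, β, φ — no chain reaches any other.
That is 6.

6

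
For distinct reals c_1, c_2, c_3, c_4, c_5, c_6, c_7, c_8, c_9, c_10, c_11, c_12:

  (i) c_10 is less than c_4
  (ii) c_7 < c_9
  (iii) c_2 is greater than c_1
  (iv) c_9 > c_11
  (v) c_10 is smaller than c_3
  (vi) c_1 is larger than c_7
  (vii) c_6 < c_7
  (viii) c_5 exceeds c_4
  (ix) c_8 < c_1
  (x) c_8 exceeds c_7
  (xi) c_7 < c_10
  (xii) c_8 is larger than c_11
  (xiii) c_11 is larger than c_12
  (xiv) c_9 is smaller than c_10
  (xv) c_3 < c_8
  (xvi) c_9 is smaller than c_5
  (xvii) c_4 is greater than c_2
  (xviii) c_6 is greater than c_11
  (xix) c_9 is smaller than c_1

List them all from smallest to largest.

Nothing is placed below c_12, so it is least; from there c_12 < c_11; c_11 < c_6; c_6 < c_7; c_7 < c_9; c_9 < c_10; c_10 < c_3; c_3 < c_8; c_8 < c_1; c_1 < c_2; c_2 < c_4; c_4 < c_5, each given directly.

c_12 < c_11 < c_6 < c_7 < c_9 < c_10 < c_3 < c_8 < c_1 < c_2 < c_4 < c_5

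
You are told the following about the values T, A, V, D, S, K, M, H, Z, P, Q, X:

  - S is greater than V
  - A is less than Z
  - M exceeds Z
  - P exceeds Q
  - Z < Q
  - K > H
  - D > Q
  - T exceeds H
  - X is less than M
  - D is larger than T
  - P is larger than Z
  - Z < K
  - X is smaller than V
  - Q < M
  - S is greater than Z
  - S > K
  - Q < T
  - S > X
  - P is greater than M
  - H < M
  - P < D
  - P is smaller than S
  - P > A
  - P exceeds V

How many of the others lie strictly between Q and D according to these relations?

The relations place Q below D. An element lies strictly between them when it is forced above Q and also forced below D.
Above Q: {T, M, P, S}. Below D: {H, A, Z, X, V, T, M, P}.
Intersection: {T, M, P} — 3.

3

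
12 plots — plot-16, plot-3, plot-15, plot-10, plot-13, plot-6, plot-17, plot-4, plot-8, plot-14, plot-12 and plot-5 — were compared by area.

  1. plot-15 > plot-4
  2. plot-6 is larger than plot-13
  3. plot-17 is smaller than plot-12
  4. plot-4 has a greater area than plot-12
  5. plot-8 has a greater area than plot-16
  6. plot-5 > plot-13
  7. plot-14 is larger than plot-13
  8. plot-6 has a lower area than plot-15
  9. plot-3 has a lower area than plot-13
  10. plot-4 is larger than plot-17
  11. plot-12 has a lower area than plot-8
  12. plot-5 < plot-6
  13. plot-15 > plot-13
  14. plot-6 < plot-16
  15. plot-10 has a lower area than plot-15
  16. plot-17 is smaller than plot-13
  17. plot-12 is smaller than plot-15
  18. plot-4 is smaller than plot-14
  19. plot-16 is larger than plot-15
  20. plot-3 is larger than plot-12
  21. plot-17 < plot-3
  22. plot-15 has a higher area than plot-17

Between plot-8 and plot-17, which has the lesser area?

Chaining the given relations: plot-17 < plot-12 < plot-3 < plot-13 < plot-5 < plot-6 < plot-15 < plot-16 < plot-8.
So plot-17 < plot-8; plot-17 is the smaller of the two.

plot-17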